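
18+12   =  30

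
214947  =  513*419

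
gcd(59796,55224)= 36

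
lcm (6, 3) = 6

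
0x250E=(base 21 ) 10AF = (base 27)D09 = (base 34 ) 870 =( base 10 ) 9486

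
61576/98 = 628 + 16/49 = 628.33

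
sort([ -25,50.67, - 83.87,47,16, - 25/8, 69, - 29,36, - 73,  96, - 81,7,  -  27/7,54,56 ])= [ - 83.87,-81,-73, - 29, - 25,  -  27/7, - 25/8,7,16,  36, 47,  50.67, 54, 56,69,96 ] 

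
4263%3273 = 990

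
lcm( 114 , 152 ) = 456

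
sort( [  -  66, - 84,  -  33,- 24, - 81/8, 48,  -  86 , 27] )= [ - 86,  -  84, - 66 , - 33, - 24, - 81/8,27, 48 ] 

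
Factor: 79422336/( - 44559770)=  - 2^6*3^3*5^( - 1 ) * 7^3*67^1*4455977^( - 1) = - 39711168/22279885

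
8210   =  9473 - 1263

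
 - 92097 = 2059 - 94156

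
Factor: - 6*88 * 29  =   - 15312 = - 2^4*3^1*11^1*29^1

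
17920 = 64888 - 46968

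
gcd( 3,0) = 3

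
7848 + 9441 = 17289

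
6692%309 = 203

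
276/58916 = 69/14729 = 0.00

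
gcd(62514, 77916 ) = 906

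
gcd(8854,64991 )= 1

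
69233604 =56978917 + 12254687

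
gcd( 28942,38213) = 1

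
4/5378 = 2/2689 = 0.00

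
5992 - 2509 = 3483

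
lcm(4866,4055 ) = 24330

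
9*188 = 1692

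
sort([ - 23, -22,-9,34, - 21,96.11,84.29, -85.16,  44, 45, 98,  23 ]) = [- 85.16, - 23, - 22, - 21,-9,23,34, 44, 45 , 84.29, 96.11 , 98]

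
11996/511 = 11996/511 = 23.48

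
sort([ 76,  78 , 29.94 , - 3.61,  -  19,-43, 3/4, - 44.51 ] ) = [  -  44.51, - 43,  -  19, - 3.61, 3/4,29.94,  76,  78]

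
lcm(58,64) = 1856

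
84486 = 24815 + 59671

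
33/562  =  33/562 =0.06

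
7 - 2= 5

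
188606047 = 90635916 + 97970131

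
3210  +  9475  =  12685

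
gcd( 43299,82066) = 1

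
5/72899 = 5/72899  =  0.00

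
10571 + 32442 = 43013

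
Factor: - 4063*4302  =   - 2^1*3^2*17^1*239^2 = - 17479026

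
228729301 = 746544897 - 517815596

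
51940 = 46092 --5848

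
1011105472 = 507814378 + 503291094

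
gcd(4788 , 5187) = 399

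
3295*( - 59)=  - 194405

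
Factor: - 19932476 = -2^2 * 829^1*6011^1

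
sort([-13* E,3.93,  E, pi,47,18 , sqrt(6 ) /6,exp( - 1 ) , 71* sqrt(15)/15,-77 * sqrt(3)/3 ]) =[-77*sqrt(3) /3, - 13 * E,exp ( - 1 )  ,  sqrt(6 ) /6,E, pi, 3.93,18, 71*sqrt( 15)/15,47 ] 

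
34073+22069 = 56142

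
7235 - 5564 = 1671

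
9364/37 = 9364/37 = 253.08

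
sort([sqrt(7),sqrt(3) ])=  [sqrt( 3), sqrt(7 ) ]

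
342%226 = 116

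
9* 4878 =43902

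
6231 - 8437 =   -  2206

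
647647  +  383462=1031109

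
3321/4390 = 3321/4390 = 0.76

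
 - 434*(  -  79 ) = 34286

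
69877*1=69877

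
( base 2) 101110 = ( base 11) 42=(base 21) 24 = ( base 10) 46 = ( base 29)1h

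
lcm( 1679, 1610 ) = 117530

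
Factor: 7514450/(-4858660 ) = -751445/485866 =- 2^(- 1)*5^1*29^(  -  1 )*137^1 * 1097^1*8377^( - 1)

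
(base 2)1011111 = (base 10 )95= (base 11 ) 87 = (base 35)2P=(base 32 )2v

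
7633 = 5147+2486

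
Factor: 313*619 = 193747 = 313^1 * 619^1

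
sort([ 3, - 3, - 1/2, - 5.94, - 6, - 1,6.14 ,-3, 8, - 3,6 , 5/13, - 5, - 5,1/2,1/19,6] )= [ - 6,-5.94, - 5, - 5, - 3, - 3, - 3, - 1,  -  1/2,1/19,5/13,  1/2,3,6, 6, 6.14,  8 ]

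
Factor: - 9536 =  - 2^6*149^1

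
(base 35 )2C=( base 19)46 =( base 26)34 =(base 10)82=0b1010010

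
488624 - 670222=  - 181598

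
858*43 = 36894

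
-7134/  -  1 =7134/1=   7134.00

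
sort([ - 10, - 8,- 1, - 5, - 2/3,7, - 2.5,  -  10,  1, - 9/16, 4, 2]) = [- 10, - 10, - 8, - 5,  -  2.5,-1,-2/3 , - 9/16, 1, 2 , 4,7]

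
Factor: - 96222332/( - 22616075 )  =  2^2*5^ ( -2)*719^1*33457^1*904643^( - 1)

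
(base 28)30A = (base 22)4J8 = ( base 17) 82G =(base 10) 2362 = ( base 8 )4472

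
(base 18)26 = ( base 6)110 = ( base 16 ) 2a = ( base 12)36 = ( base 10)42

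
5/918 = 5/918 = 0.01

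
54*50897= 2748438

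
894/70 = 12 + 27/35 = 12.77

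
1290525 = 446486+844039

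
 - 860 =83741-84601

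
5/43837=5/43837 = 0.00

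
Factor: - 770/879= -2^1*3^( - 1)*5^1*7^1 * 11^1*  293^( - 1) 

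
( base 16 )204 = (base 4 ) 20010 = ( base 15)246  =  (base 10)516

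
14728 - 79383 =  - 64655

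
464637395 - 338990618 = 125646777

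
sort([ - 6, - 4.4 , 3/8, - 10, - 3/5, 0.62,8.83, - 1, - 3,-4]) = [ - 10,-6, - 4.4 , - 4, - 3, - 1,-3/5,3/8,0.62,8.83]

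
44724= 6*7454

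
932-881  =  51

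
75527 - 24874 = 50653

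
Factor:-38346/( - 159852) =2^( - 1 ) * 83^1 * 173^(  -  1) = 83/346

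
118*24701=2914718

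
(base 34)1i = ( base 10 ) 52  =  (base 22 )28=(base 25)22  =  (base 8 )64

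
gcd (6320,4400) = 80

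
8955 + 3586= 12541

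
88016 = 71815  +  16201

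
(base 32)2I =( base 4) 1102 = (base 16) 52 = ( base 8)122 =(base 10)82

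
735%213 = 96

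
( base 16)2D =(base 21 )23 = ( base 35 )1a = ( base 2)101101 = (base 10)45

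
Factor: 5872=2^4*367^1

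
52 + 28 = 80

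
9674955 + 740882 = 10415837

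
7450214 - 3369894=4080320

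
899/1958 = 899/1958 = 0.46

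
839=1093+-254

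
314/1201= 314/1201 = 0.26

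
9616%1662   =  1306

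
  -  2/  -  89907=2/89907 = 0.00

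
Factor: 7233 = 3^1*2411^1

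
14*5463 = 76482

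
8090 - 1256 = 6834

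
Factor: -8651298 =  - 2^1*3^1*1441883^1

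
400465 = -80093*( - 5) 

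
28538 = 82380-53842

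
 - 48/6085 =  - 1 + 6037/6085 = - 0.01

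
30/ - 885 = - 1 + 57/59 = - 0.03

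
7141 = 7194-53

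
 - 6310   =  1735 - 8045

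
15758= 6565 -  - 9193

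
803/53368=803/53368 = 0.02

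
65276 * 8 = 522208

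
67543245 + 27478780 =95022025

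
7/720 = 7/720 = 0.01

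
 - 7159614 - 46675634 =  - 53835248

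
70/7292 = 35/3646 = 0.01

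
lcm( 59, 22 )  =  1298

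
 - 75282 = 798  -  76080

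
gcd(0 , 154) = 154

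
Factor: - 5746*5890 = -33843940= -  2^2*5^1*13^2 * 17^1* 19^1*31^1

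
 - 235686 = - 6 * 39281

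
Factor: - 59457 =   -  3^1* 19819^1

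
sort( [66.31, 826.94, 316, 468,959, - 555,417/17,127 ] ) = [-555 , 417/17,66.31, 127, 316, 468, 826.94, 959] 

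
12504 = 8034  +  4470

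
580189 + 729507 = 1309696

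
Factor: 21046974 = 2^1*3^1*13^1*83^1*3251^1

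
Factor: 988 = 2^2*13^1*19^1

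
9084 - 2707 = 6377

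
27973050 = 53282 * 525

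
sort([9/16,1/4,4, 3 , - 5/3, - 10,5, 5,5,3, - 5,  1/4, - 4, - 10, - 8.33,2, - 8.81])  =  [ - 10, - 10,  -  8.81, - 8.33, - 5, - 4, - 5/3,1/4, 1/4,9/16,2,3,3, 4,5,5,5]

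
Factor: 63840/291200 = 2^( -2)*3^1*5^(-1 )*13^ ( - 1 )*19^1=57/260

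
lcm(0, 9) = 0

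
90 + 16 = 106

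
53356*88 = 4695328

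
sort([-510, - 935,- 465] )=[ - 935,- 510, - 465 ]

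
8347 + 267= 8614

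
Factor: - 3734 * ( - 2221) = 2^1*1867^1* 2221^1 = 8293214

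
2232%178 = 96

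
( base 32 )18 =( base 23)1h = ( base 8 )50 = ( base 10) 40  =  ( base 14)2C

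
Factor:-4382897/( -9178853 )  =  61^ ( - 1 )*127^1*34511^1*150473^(  -  1) 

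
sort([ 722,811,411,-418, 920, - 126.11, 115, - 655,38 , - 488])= [ - 655, - 488, - 418,  -  126.11,  38, 115,411, 722, 811,920]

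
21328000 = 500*42656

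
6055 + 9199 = 15254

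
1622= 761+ 861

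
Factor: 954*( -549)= - 523746 = - 2^1 * 3^4 * 53^1*61^1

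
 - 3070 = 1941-5011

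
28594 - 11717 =16877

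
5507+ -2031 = 3476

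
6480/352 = 18 + 9/22 = 18.41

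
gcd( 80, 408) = 8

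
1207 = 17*71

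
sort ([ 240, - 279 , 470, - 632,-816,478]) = [  -  816,- 632, - 279,  240, 470, 478 ] 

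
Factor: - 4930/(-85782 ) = 5/87 = 3^( - 1 ) * 5^1*29^ ( - 1 ) 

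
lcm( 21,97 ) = 2037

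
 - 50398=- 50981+583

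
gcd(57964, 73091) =1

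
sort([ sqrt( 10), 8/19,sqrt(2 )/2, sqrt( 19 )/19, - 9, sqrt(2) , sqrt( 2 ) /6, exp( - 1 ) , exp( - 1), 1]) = [ - 9,sqrt(19)/19, sqrt ( 2) /6,exp( - 1 ),exp ( - 1),8/19,sqrt( 2)/2,1,sqrt(2 ),sqrt (10 )]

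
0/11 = 0 = 0.00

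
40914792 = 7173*5704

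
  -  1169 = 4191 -5360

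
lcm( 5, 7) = 35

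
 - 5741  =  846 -6587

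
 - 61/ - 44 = 1+17/44 = 1.39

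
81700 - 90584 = - 8884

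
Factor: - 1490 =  - 2^1*5^1*149^1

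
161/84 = 23/12=1.92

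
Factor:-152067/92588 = - 2^( - 2)*3^1*79^ ( - 1)*173^1 = - 519/316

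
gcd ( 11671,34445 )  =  1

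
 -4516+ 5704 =1188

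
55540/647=85+ 545/647 = 85.84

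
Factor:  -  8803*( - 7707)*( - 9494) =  - 2^1 * 3^1*7^1 * 47^1 * 101^1*367^1*8803^1 = - 644117781174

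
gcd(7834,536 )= 2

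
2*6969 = 13938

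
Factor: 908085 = 3^1*5^1*60539^1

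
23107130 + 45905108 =69012238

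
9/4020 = 3/1340 =0.00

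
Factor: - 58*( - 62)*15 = 2^2*3^1*5^1 * 29^1*31^1 = 53940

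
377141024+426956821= 804097845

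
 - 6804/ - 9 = 756+0/1 = 756.00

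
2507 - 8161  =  -5654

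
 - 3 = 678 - 681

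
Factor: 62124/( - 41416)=  -  2^( -1 )*3^1 =- 3/2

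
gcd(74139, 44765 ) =1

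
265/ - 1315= -53/263 = -0.20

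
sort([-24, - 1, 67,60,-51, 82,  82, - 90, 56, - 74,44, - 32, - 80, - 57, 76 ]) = [ - 90, - 80, - 74, - 57, - 51, - 32, - 24,  -  1,44, 56, 60, 67, 76 , 82, 82 ] 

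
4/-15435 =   -  4/15435= -  0.00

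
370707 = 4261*87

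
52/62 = 26/31 = 0.84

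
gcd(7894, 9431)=1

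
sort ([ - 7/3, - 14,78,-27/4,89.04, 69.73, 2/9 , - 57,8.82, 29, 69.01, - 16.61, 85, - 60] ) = [ - 60,-57, - 16.61, - 14, - 27/4, - 7/3, 2/9,8.82, 29, 69.01,69.73, 78,85, 89.04 ] 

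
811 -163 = 648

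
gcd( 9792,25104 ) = 48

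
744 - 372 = 372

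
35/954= 35/954 = 0.04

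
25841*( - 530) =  - 13695730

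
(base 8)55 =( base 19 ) 27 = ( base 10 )45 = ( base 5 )140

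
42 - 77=-35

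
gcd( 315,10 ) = 5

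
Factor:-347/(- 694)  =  1/2 = 2^( - 1 ) 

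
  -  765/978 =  - 1 + 71/326  =  - 0.78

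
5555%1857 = 1841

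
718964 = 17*42292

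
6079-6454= - 375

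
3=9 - 6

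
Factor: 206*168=2^4*3^1*7^1*103^1 = 34608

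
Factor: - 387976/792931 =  - 2^3*17^(-1)*46643^(-1)*48497^1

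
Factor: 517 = 11^1 * 47^1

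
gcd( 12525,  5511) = 501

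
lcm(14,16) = 112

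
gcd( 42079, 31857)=1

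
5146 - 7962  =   - 2816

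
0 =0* 41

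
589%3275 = 589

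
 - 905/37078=- 1 + 36173/37078  =  - 0.02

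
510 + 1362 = 1872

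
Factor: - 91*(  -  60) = 2^2*3^1*5^1*  7^1*13^1 = 5460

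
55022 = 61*902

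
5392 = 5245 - - 147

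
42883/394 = 42883/394 = 108.84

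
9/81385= 9/81385= 0.00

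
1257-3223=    - 1966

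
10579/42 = 10579/42 = 251.88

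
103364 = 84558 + 18806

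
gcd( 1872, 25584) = 624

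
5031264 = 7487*672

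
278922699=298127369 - 19204670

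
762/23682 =127/3947= 0.03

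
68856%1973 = 1774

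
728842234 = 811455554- 82613320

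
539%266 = 7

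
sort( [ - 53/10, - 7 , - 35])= [ - 35, - 7, - 53/10]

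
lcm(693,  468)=36036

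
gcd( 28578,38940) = 66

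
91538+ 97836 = 189374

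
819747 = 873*939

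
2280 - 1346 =934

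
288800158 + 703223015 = 992023173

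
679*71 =48209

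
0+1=1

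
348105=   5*69621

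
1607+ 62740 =64347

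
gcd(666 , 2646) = 18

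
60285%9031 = 6099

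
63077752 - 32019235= 31058517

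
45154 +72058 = 117212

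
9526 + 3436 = 12962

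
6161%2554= 1053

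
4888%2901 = 1987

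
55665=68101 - 12436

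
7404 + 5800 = 13204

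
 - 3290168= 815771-4105939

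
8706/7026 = 1+280/1171 = 1.24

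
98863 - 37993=60870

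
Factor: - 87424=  - 2^7*683^1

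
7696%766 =36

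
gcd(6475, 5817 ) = 7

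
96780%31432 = 2484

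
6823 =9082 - 2259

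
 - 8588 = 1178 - 9766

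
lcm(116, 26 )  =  1508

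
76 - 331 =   -  255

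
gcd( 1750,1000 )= 250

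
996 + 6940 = 7936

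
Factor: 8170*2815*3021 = 69478619550=2^1*3^1*5^2*19^2*43^1 * 53^1*563^1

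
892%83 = 62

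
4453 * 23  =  102419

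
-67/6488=  -  1+6421/6488= - 0.01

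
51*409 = 20859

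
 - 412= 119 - 531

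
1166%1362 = 1166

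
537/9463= 537/9463 =0.06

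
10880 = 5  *2176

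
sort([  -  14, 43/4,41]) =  [ - 14,43/4,41]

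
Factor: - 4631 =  - 11^1 * 421^1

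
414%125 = 39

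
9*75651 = 680859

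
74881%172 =61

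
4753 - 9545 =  - 4792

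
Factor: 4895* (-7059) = - 3^1  *  5^1*11^1*13^1*89^1*181^1 = -34553805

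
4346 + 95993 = 100339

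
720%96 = 48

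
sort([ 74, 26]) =[ 26, 74] 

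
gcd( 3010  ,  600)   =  10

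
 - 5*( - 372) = 1860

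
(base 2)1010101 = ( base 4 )1111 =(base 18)4D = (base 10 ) 85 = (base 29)2r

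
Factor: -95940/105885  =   - 2^2*41^1*181^( - 1 ) = -164/181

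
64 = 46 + 18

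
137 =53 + 84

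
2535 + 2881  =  5416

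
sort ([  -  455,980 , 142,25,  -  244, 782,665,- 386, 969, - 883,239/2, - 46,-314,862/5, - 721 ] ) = [-883, - 721,-455, - 386, - 314, - 244,  -  46,25, 239/2,  142, 862/5  ,  665  ,  782,969 , 980]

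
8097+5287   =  13384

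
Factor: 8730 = 2^1*3^2*5^1*97^1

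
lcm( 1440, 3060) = 24480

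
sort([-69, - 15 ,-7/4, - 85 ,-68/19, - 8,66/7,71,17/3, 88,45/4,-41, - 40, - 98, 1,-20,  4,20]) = [ - 98, -85, - 69, - 41, - 40 ,-20, - 15 , - 8, - 68/19,-7/4,1, 4,17/3, 66/7, 45/4, 20 , 71,88 ] 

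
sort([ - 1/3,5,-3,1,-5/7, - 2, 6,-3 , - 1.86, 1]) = [ - 3,-3,-2, - 1.86,-5/7,-1/3 , 1  ,  1,5,6] 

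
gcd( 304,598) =2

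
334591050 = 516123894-181532844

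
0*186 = 0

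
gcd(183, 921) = 3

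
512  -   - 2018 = 2530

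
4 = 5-1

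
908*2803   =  2545124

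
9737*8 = 77896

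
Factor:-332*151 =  -50132=- 2^2* 83^1*151^1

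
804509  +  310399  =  1114908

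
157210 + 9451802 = 9609012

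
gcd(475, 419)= 1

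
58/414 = 29/207 = 0.14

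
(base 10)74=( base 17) 46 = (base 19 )3h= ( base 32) 2a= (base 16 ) 4a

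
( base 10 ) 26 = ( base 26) 10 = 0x1A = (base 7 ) 35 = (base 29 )Q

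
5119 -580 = 4539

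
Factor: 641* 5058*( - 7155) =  - 2^1*3^5 *5^1*53^1*281^1*641^1 = - 23197783590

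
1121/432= 1121/432 = 2.59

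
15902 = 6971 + 8931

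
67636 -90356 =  - 22720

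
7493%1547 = 1305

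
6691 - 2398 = 4293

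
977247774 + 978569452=1955817226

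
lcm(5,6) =30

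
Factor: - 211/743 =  - 211^1 * 743^( - 1 )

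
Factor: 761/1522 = 2^ ( - 1)=1/2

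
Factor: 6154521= 3^1*2051507^1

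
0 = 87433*0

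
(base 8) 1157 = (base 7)1550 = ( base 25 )on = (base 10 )623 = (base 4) 21233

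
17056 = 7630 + 9426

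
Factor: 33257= 7^1*4751^1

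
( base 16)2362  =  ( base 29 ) ama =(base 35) 7ds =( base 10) 9058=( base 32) 8r2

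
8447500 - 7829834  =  617666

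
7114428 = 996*7143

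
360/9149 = 360/9149=0.04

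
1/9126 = 1/9126 = 0.00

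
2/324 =1/162 = 0.01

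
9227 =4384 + 4843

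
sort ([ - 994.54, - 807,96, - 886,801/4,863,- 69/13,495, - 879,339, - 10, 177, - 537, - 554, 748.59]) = [-994.54, - 886, - 879,-807, - 554, - 537,-10, - 69/13,96,177 , 801/4,339,495,748.59, 863]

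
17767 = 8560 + 9207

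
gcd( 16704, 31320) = 2088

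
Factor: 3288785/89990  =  657757/17998 = 2^( - 1) * 97^1 * 6781^1*8999^( - 1) 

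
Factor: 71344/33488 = 49/23 = 7^2*23^( - 1)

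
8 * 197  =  1576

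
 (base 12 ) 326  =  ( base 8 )716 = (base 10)462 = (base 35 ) d7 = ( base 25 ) ic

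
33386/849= 33386/849 = 39.32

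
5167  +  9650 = 14817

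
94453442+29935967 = 124389409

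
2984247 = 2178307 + 805940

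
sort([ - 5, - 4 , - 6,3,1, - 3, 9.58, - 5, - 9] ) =[ - 9, - 6,-5,-5,-4,- 3, 1,3, 9.58 ]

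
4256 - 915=3341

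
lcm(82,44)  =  1804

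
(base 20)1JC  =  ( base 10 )792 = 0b1100011000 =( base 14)408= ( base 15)37C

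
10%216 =10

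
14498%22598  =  14498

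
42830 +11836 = 54666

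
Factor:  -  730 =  - 2^1*5^1*73^1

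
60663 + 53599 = 114262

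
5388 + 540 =5928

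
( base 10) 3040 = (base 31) 352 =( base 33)2q4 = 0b101111100000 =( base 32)2v0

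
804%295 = 214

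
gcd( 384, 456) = 24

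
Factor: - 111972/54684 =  - 3^( -1 )*7^ ( - 1 )*43^1  =  - 43/21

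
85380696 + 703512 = 86084208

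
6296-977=5319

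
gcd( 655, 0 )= 655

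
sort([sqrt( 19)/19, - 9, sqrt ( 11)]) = [ - 9,sqrt(19 )/19,sqrt( 11) ] 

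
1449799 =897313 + 552486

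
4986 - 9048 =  - 4062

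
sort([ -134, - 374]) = [-374, - 134 ] 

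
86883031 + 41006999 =127890030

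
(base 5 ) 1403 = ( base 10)228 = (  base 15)103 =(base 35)6i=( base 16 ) e4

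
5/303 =5/303 = 0.02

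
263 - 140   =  123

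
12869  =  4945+7924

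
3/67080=1/22360=0.00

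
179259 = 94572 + 84687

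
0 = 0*4264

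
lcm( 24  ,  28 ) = 168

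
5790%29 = 19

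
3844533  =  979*3927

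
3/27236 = 3/27236  =  0.00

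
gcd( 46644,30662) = 2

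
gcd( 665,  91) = 7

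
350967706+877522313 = 1228490019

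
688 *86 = 59168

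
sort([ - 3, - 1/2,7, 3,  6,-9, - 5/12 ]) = [ - 9, - 3, - 1/2 , - 5/12,3, 6, 7]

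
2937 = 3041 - 104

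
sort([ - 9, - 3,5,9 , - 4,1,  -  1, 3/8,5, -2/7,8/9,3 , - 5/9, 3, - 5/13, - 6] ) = [-9, - 6,-4, - 3, - 1, -5/9, - 5/13, - 2/7,3/8,8/9,1,3, 3, 5, 5, 9 ]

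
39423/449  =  39423/449 = 87.80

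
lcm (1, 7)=7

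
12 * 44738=536856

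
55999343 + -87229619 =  - 31230276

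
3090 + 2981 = 6071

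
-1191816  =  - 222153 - 969663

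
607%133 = 75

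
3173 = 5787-2614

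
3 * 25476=76428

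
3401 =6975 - 3574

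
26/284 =13/142  =  0.09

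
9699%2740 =1479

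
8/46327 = 8/46327 = 0.00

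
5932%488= 76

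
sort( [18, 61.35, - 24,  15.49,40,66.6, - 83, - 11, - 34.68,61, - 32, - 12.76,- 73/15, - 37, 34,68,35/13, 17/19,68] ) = [ - 83, - 37,-34.68, - 32, - 24, - 12.76, - 11,-73/15,  17/19,35/13, 15.49,18,34,40, 61,61.35, 66.6,68,68]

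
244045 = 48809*5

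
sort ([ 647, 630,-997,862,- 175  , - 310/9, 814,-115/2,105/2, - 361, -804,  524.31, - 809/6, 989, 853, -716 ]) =[ - 997,-804, - 716, -361,-175, - 809/6, - 115/2,  -  310/9,105/2,  524.31, 630, 647, 814 , 853, 862, 989]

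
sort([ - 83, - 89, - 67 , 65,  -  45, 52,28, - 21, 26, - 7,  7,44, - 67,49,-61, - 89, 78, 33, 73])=[  -  89, - 89, - 83, - 67, - 67, - 61, - 45, - 21, - 7,  7,26, 28,33, 44,  49, 52,  65,73, 78 ] 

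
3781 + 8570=12351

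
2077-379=1698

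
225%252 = 225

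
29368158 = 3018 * 9731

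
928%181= 23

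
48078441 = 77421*621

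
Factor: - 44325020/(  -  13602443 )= 2^2 * 5^1 * 103^1*251^(-1 ) *21517^1 * 54193^ (- 1)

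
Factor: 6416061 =3^1 * 2138687^1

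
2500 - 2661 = - 161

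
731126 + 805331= 1536457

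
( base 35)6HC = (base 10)7957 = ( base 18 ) 16a1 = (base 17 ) 1a91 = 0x1F15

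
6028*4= 24112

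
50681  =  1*50681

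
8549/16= 534 + 5/16 = 534.31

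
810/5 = 162 = 162.00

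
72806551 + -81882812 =  -  9076261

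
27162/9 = 3018=3018.00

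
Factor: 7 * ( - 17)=-119 = -7^1*17^1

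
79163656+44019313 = 123182969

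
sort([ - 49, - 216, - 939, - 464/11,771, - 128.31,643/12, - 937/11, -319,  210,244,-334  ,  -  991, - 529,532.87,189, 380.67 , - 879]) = [ - 991, - 939 , - 879 , - 529, - 334, - 319, - 216, - 128.31, - 937/11, - 49, - 464/11,643/12 , 189 , 210,  244,380.67,532.87, 771]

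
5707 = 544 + 5163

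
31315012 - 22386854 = 8928158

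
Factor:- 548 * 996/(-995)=2^4 * 3^1 *5^( - 1)*83^1 * 137^1*199^( - 1) = 545808/995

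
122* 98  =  11956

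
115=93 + 22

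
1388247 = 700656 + 687591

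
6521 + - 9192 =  -2671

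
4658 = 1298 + 3360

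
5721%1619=864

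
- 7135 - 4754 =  - 11889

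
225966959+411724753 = 637691712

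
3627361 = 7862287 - 4234926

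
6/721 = 6/721 =0.01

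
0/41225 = 0 = 0.00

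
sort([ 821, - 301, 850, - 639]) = [ - 639,-301,821,850]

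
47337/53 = 47337/53 = 893.15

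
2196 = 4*549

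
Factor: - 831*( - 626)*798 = 415124388 = 2^2*3^2*7^1*19^1*277^1*313^1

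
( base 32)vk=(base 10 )1012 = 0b1111110100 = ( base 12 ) 704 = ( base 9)1344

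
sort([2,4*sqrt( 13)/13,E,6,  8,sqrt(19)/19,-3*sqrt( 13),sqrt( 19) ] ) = [ - 3*sqrt( 13),  sqrt (19) /19,4*sqrt( 13 ) /13, 2 , E , sqrt(19),6,8]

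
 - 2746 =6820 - 9566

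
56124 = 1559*36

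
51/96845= 51/96845 = 0.00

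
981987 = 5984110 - 5002123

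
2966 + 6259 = 9225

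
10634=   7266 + 3368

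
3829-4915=-1086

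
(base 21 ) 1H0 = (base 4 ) 30132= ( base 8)1436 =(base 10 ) 798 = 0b1100011110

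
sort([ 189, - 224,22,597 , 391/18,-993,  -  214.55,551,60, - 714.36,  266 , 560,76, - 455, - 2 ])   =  [- 993, - 714.36,-455  , - 224, - 214.55,-2,  391/18,22,60, 76,189,266,551, 560 , 597] 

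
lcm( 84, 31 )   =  2604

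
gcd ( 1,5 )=1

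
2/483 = 2/483 = 0.00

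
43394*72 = 3124368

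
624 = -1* ( - 624) 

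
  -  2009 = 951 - 2960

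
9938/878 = 4969/439 = 11.32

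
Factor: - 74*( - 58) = 2^2*29^1*37^1 = 4292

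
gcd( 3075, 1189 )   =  41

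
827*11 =9097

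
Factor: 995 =5^1*199^1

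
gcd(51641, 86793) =1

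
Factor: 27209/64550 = 2^( - 1) *5^(-2)*7^1*13^2*23^1*1291^( - 1 ) 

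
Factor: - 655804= - 2^2*19^1*8629^1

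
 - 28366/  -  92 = 14183/46 = 308.33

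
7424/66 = 3712/33 = 112.48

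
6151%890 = 811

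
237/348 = 79/116 = 0.68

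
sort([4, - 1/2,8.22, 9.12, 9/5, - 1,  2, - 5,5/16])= [- 5, - 1, - 1/2, 5/16, 9/5, 2, 4, 8.22, 9.12]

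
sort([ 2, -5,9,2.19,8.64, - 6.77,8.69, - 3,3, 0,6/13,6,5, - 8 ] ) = [ -8,  -  6.77,-5, - 3,0, 6/13,2,  2.19, 3,  5,6,8.64,8.69, 9 ] 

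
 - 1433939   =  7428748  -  8862687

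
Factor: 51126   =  2^1*  3^1  *  8521^1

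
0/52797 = 0=0.00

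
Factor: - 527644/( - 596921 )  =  556/629  =  2^2 * 17^( - 1 )*37^( - 1 )*139^1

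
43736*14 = 612304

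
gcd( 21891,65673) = 21891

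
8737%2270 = 1927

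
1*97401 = 97401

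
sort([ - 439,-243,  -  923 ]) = [  -  923, - 439 , - 243 ] 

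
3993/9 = 443  +  2/3 = 443.67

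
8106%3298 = 1510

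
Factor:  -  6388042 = - 2^1*61^1*52361^1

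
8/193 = 8/193 = 0.04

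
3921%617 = 219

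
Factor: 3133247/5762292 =2^( - 2)*3^( - 1)*13^1*29^1*631^( - 1 )*761^( - 1) *8311^1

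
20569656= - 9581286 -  - 30150942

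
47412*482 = 22852584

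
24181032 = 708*34154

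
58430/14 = 4173+4/7= 4173.57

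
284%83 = 35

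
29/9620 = 29/9620  =  0.00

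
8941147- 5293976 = 3647171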